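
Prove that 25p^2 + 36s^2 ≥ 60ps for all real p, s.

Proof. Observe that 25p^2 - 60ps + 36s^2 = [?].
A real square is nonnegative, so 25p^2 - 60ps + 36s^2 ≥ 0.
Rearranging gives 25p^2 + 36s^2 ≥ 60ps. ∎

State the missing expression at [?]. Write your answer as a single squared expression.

(5p - 6s)^2

25p^2 - 60ps + 36s^2 is a perfect-square trinomial: the outer terms are (5p)^2 and (6s)^2, and the cross term is -2·5p·6s.
So 25p^2 - 60ps + 36s^2 = (5p - 6s)^2 ≥ 0.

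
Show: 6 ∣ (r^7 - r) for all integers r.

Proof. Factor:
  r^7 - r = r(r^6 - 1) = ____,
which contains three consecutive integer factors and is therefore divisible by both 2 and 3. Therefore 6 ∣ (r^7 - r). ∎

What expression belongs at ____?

(r - 1)r(r + 1)(r^4 + r^2 + 1)

r^6 - 1 = (r^2 - 1)(r^4 + r^2 + 1), and r^2 - 1 = (r-1)(r+1).
So r(r^6 - 1) = (r - 1)r(r + 1)(r^4 + r^2 + 1).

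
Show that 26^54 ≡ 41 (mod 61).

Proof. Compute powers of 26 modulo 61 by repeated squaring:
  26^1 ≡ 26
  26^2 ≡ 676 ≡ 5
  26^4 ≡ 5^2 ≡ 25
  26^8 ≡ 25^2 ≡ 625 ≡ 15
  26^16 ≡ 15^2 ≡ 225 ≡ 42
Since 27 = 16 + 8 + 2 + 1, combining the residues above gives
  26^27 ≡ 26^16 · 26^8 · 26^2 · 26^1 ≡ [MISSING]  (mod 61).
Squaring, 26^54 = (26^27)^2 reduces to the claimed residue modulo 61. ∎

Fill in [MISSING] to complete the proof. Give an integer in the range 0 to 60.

Multiply the listed residues: 42 · 15 · 5 · 26 = 630 → 3150 → 81900.
Reducing modulo 61: 81900 = 1342·61 + 38, so 26^27 ≡ 38.

38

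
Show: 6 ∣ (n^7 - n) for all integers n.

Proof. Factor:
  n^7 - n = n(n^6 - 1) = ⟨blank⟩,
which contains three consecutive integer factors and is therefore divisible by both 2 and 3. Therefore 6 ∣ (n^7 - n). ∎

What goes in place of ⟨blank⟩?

(n - 1)n(n + 1)(n^4 + n^2 + 1)

n^6 - 1 = (n^2 - 1)(n^4 + n^2 + 1), and n^2 - 1 = (n-1)(n+1).
So n(n^6 - 1) = (n - 1)n(n + 1)(n^4 + n^2 + 1).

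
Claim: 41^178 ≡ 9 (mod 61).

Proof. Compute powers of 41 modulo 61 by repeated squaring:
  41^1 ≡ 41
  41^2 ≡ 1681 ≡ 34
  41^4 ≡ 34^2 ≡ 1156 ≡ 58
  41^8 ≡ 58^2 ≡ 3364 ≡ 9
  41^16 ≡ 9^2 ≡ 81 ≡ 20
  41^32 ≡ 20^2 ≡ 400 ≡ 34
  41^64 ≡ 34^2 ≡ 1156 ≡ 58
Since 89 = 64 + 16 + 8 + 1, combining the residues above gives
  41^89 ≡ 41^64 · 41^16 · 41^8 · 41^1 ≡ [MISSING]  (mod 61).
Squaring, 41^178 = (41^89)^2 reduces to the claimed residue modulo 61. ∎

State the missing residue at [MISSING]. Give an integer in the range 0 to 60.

3

41^64 · 41^16 · 41^8 · 41^1 ≡ 58 · 20 · 9 · 41 = 428040.
428040 mod 61 = 3, so 41^89 ≡ 3 (mod 61).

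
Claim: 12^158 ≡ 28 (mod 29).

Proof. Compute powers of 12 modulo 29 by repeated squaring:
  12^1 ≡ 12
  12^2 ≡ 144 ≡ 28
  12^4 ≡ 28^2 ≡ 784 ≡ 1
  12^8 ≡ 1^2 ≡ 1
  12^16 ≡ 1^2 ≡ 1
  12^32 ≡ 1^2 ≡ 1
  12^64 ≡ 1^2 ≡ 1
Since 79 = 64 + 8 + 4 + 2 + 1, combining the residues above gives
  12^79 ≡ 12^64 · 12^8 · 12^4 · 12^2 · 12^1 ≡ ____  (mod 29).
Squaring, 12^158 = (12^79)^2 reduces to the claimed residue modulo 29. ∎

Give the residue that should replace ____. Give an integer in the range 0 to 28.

17

Multiply the listed residues: 1 · 1 · 1 · 28 · 12 = 1 → 1 → 28 → 336.
Reducing modulo 29: 336 = 11·29 + 17, so 12^79 ≡ 17.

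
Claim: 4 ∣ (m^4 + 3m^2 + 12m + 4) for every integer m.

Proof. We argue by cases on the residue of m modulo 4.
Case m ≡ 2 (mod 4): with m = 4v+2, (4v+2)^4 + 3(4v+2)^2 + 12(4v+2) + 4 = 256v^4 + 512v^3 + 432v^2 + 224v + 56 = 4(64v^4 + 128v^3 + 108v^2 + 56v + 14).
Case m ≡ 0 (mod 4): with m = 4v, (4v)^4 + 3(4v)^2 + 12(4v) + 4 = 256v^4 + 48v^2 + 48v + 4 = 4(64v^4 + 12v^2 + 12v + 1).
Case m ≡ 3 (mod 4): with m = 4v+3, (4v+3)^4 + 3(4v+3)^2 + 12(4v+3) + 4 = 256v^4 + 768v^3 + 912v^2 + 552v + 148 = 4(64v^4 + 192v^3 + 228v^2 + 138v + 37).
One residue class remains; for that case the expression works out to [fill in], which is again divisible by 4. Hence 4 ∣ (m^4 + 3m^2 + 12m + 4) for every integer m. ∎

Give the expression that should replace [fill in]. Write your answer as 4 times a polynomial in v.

Only m ≡ 1 (mod 4) is unaccounted for. Put m = 4v+1:
(4v+1)^4 + 3(4v+1)^2 + 12(4v+1) + 4 expands to 256v^4 + 256v^3 + 144v^2 + 88v + 20,
and factoring out 4 leaves 4(64v^4 + 64v^3 + 36v^2 + 22v + 5).

4(64v^4 + 64v^3 + 36v^2 + 22v + 5)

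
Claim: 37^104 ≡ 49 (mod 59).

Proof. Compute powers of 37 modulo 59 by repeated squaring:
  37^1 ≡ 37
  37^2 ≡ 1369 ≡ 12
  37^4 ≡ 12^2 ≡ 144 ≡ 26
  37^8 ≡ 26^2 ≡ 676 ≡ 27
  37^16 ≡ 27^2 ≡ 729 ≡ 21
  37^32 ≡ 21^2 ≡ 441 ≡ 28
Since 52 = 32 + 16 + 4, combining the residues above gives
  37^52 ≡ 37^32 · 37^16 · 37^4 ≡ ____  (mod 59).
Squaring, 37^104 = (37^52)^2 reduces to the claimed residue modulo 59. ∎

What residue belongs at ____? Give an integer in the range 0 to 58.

Multiply the listed residues: 28 · 21 · 26 = 588 → 15288.
Reducing modulo 59: 15288 = 259·59 + 7, so 37^52 ≡ 7.

7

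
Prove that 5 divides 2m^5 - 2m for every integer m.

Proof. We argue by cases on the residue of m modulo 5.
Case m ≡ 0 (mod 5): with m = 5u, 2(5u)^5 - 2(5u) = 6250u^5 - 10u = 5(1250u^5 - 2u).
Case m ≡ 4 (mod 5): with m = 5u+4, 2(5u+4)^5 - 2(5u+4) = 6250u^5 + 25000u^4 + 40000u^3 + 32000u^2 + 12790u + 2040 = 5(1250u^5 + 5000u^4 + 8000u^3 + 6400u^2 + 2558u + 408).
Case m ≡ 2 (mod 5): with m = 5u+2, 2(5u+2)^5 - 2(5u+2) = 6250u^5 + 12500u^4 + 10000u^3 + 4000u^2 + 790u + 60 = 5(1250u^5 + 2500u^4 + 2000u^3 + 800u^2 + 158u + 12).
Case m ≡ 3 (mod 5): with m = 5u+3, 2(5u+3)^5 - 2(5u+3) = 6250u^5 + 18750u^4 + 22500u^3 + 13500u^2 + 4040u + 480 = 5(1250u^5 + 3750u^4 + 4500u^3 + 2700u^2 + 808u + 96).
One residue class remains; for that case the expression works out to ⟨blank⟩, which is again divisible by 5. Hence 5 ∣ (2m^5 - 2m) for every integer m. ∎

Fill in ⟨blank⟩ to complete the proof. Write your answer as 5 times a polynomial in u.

5(1250u^5 + 1250u^4 + 500u^3 + 100u^2 + 8u)

The residues treated are {0, 4, 2, 3}, so the missing case is m ≡ 1 (mod 5); write m = 5u+1.
Then 2(5u+1)^5 - 2(5u+1) = 6250u^5 + 6250u^4 + 2500u^3 + 500u^2 + 40u = 5(1250u^5 + 1250u^4 + 500u^3 + 100u^2 + 8u).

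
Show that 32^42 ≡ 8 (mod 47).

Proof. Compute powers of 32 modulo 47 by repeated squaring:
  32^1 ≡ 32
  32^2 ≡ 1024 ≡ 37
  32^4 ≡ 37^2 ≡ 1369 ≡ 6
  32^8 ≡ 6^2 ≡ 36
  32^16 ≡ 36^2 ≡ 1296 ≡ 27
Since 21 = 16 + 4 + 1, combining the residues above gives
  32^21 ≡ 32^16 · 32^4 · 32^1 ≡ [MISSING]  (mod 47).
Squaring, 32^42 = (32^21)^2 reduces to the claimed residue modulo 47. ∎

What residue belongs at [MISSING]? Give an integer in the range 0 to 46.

14

Multiply the listed residues: 27 · 6 · 32 = 162 → 5184.
Reducing modulo 47: 5184 = 110·47 + 14, so 32^21 ≡ 14.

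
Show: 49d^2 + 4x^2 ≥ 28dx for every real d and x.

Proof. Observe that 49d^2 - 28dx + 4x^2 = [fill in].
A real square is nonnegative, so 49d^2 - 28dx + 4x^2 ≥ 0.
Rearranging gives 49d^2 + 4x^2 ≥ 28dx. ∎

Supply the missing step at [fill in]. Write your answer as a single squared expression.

49d^2 - 28dx + 4x^2 is a perfect-square trinomial: the outer terms are (7d)^2 and (2x)^2, and the cross term is -2·7d·2x.
So 49d^2 - 28dx + 4x^2 = (7d - 2x)^2 ≥ 0.

(7d - 2x)^2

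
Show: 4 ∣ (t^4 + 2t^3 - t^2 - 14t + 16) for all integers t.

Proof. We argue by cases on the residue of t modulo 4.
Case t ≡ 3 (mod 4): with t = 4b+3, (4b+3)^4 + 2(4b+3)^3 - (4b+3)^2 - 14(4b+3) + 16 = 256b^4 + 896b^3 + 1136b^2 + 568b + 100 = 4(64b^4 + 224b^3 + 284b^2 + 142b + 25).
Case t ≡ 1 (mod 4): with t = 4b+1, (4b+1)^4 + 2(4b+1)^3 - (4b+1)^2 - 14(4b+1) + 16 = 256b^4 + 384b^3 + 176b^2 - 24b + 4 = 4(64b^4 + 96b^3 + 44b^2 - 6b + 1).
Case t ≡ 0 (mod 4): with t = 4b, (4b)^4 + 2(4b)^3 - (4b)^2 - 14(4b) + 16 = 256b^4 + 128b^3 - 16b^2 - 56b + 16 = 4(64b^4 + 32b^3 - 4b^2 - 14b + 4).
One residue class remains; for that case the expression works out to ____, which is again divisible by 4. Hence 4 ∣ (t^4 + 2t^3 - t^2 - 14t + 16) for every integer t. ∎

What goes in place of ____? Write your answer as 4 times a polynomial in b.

4(64b^4 + 160b^3 + 140b^2 + 38b + 4)

The residues treated are {3, 1, 0}, so the missing case is t ≡ 2 (mod 4); write t = 4b+2.
Then (4b+2)^4 + 2(4b+2)^3 - (4b+2)^2 - 14(4b+2) + 16 = 256b^4 + 640b^3 + 560b^2 + 152b + 16 = 4(64b^4 + 160b^3 + 140b^2 + 38b + 4).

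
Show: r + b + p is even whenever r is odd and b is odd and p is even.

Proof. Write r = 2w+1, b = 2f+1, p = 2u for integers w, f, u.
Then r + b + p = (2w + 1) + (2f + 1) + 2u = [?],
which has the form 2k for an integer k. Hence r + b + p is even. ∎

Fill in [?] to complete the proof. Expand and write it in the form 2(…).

Expanding: (2w + 1) + (2f + 1) + 2u = 2f + 2u + 2w + 2.
Every term is even; pulling out the factor of 2 gives 2(f + u + w + 1).

2(f + u + w + 1)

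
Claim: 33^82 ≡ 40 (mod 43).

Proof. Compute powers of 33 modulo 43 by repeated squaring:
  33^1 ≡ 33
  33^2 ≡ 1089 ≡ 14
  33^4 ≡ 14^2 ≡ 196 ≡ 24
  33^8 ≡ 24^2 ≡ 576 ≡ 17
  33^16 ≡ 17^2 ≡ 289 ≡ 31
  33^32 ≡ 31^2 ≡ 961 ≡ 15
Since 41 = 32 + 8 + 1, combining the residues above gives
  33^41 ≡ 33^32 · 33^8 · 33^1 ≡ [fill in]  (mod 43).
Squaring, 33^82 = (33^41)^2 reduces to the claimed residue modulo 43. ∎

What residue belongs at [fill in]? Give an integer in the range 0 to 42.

30

33^32 · 33^8 · 33^1 ≡ 15 · 17 · 33 = 8415.
8415 mod 43 = 30, so 33^41 ≡ 30 (mod 43).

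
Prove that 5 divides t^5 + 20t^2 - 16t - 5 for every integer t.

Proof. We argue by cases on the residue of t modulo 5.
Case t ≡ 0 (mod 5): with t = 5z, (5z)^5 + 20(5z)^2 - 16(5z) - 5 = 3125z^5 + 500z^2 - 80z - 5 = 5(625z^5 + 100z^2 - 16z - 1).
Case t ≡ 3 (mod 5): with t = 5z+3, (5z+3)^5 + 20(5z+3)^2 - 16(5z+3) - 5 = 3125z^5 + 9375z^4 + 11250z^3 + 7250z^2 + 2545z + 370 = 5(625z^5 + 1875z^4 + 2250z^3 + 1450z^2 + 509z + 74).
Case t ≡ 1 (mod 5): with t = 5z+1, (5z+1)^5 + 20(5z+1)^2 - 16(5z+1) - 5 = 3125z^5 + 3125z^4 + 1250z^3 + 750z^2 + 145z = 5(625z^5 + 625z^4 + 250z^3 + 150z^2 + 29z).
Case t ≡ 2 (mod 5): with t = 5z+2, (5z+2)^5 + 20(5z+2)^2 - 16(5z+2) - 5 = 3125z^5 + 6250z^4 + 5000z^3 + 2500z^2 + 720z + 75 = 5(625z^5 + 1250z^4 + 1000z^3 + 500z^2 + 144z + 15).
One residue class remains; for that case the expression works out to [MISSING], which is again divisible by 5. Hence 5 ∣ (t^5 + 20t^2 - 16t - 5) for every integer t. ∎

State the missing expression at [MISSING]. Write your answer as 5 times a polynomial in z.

Only t ≡ 4 (mod 5) is unaccounted for. Put t = 5z+4:
(5z+4)^5 + 20(5z+4)^2 - 16(5z+4) - 5 expands to 3125z^5 + 12500z^4 + 20000z^3 + 16500z^2 + 7120z + 1275,
and factoring out 5 leaves 5(625z^5 + 2500z^4 + 4000z^3 + 3300z^2 + 1424z + 255).

5(625z^5 + 2500z^4 + 4000z^3 + 3300z^2 + 1424z + 255)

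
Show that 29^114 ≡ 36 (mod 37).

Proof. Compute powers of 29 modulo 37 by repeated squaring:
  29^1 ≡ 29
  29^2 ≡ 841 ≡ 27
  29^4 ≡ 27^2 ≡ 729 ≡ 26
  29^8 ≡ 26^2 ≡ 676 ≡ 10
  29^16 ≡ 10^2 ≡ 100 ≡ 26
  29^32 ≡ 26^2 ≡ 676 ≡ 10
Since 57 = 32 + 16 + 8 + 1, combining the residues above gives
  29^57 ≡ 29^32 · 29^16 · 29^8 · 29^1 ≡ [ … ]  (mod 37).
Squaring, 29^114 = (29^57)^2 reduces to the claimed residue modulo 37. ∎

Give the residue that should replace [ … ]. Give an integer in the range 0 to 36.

Multiply the listed residues: 10 · 26 · 10 · 29 = 260 → 2600 → 75400.
Reducing modulo 37: 75400 = 2037·37 + 31, so 29^57 ≡ 31.

31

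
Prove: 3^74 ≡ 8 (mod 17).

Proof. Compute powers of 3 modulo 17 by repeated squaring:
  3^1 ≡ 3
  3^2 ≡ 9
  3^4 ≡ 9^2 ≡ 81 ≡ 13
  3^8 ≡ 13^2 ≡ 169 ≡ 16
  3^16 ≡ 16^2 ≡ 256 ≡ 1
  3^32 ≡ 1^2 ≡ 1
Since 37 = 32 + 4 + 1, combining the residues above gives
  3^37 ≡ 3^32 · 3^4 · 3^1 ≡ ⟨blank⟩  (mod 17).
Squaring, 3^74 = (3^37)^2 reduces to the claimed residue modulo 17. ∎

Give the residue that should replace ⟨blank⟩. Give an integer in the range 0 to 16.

5

3^32 · 3^4 · 3^1 ≡ 1 · 13 · 3 = 39.
39 mod 17 = 5, so 3^37 ≡ 5 (mod 17).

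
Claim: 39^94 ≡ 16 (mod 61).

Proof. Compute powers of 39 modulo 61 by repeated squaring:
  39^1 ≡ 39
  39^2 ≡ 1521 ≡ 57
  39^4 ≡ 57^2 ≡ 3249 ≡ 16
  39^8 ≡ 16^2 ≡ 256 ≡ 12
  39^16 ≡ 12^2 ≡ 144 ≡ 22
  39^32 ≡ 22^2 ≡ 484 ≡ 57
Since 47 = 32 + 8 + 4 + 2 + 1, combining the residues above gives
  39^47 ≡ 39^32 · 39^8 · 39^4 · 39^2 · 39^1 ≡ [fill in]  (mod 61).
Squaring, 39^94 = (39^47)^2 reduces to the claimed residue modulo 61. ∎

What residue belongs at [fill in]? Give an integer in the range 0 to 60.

Multiply the listed residues: 57 · 12 · 16 · 57 · 39 = 684 → 10944 → 623808 → 24328512.
Reducing modulo 61: 24328512 = 398828·61 + 4, so 39^47 ≡ 4.

4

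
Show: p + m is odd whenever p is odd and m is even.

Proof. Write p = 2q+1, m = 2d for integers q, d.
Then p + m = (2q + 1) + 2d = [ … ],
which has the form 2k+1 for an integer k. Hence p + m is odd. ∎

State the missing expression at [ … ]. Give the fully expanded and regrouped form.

(2q + 1) + 2d = 2d + 2q + 1
= 2(d + q) + 1.
Since d + q is an integer, the sum is of the form 2k+1 for an integer k.

2(d + q) + 1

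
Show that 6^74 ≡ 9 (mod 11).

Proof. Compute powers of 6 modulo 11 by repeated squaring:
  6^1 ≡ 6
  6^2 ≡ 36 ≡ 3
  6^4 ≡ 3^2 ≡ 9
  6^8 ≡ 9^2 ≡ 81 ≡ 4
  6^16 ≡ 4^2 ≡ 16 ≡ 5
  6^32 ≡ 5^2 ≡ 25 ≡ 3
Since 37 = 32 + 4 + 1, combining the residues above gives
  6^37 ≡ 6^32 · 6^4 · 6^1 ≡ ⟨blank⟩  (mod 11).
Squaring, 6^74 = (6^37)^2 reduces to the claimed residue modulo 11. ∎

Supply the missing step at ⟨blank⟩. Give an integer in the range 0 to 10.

6^32 · 6^4 · 6^1 ≡ 3 · 9 · 6 = 162.
162 mod 11 = 8, so 6^37 ≡ 8 (mod 11).

8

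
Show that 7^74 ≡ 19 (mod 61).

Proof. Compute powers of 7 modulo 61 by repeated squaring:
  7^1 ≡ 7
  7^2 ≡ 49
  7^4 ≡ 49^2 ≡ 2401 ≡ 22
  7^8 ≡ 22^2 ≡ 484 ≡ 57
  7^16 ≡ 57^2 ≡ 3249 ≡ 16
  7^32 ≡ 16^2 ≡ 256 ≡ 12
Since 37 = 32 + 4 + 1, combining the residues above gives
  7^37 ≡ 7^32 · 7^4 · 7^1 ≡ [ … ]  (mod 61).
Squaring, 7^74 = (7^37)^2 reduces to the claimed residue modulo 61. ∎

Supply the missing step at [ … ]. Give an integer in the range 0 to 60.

18

7^32 · 7^4 · 7^1 ≡ 12 · 22 · 7 = 1848.
1848 mod 61 = 18, so 7^37 ≡ 18 (mod 61).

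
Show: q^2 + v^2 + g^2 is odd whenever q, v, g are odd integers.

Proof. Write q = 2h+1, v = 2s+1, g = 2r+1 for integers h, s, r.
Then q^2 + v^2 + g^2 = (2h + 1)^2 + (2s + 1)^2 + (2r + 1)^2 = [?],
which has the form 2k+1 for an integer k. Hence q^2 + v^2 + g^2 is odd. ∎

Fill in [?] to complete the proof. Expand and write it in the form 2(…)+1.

2(2h^2 + 2h + 2r^2 + 2r + 2s^2 + 2s + 1) + 1

(2h + 1)^2 + (2s + 1)^2 + (2r + 1)^2 = 4h^2 + 4h + 4r^2 + 4r + 4s^2 + 4s + 3
= 2(2h^2 + 2h + 2r^2 + 2r + 2s^2 + 2s + 1) + 1.
Since 2h^2 + 2h + 2r^2 + 2r + 2s^2 + 2s + 1 is an integer, the sum of squares is of the form 2k+1 for an integer k.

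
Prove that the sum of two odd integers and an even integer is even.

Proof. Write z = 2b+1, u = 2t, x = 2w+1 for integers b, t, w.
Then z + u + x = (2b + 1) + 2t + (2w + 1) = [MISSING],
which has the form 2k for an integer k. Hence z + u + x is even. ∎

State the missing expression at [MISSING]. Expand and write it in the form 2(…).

Expanding: (2b + 1) + 2t + (2w + 1) = 2b + 2t + 2w + 2.
Every term is even; pulling out the factor of 2 gives 2(b + t + w + 1).

2(b + t + w + 1)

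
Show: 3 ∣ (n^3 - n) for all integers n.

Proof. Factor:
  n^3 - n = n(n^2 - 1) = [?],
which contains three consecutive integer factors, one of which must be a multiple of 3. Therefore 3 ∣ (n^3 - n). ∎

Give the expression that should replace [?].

(n - 1)n(n + 1)

n(n^2 - 1) = n(n - 1)(n + 1) = (n - 1)n(n + 1).
These three factors are consecutive integers, so their product is divisible by 3.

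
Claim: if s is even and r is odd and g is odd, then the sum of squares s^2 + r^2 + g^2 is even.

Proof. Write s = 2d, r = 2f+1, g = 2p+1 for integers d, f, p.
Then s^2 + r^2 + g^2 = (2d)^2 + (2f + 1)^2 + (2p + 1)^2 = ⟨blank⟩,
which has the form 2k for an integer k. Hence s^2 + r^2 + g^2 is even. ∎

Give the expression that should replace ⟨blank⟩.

2(2d^2 + 2f^2 + 2f + 2p^2 + 2p + 1)

(2d)^2 + (2f + 1)^2 + (2p + 1)^2 = 4d^2 + 4f^2 + 4f + 4p^2 + 4p + 2
= 2(2d^2 + 2f^2 + 2f + 2p^2 + 2p + 1).
Since 2d^2 + 2f^2 + 2f + 2p^2 + 2p + 1 is an integer, the sum of squares is of the form 2k for an integer k.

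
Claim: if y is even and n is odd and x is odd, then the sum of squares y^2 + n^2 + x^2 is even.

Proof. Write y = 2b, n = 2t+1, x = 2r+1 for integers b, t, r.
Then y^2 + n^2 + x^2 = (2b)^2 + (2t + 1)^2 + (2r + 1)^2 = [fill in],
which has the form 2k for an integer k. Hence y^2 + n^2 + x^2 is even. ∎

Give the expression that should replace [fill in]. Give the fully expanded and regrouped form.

(2b)^2 + (2t + 1)^2 + (2r + 1)^2 = 4b^2 + 4r^2 + 4r + 4t^2 + 4t + 2
= 2(2b^2 + 2r^2 + 2r + 2t^2 + 2t + 1).
Since 2b^2 + 2r^2 + 2r + 2t^2 + 2t + 1 is an integer, the sum of squares is of the form 2k for an integer k.

2(2b^2 + 2r^2 + 2r + 2t^2 + 2t + 1)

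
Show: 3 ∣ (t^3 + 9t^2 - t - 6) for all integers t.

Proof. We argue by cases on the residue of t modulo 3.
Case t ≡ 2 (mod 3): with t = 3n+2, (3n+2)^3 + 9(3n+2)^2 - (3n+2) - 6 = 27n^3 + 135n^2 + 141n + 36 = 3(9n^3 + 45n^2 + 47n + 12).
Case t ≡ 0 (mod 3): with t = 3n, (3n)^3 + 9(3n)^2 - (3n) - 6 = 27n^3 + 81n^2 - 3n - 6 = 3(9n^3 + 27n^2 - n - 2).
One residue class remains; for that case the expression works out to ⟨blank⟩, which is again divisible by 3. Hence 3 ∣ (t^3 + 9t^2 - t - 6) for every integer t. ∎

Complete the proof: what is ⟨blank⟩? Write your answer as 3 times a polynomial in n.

3(9n^3 + 36n^2 + 20n + 1)

Only t ≡ 1 (mod 3) is unaccounted for. Put t = 3n+1:
(3n+1)^3 + 9(3n+1)^2 - (3n+1) - 6 expands to 27n^3 + 108n^2 + 60n + 3,
and factoring out 3 leaves 3(9n^3 + 36n^2 + 20n + 1).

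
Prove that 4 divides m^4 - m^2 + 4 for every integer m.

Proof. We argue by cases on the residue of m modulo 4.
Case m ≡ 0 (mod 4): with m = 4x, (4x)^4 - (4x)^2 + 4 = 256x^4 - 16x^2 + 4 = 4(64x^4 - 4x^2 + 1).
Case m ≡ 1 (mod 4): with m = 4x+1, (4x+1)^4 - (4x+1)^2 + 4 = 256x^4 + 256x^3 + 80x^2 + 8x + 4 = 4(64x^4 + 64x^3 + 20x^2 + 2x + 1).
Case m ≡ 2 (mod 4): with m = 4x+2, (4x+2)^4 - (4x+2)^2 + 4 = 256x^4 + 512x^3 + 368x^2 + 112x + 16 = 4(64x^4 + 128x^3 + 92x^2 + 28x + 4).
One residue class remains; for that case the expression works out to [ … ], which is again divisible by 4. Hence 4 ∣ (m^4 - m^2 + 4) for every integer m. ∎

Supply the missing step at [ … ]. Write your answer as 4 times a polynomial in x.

4(64x^4 + 192x^3 + 212x^2 + 102x + 19)

The residues treated are {0, 1, 2}, so the missing case is m ≡ 3 (mod 4); write m = 4x+3.
Then (4x+3)^4 - (4x+3)^2 + 4 = 256x^4 + 768x^3 + 848x^2 + 408x + 76 = 4(64x^4 + 192x^3 + 212x^2 + 102x + 19).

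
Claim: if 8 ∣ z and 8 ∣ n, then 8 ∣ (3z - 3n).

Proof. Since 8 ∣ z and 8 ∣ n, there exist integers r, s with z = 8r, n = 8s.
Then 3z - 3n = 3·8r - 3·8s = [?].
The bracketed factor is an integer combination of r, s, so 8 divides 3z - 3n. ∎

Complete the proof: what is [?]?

Each term has a factor of 8: 3·8r - 3·8s = 8·(3r - 3s).
Since 3r - 3s is an integer, 8 ∣ (3z - 3n).

8(3r - 3s)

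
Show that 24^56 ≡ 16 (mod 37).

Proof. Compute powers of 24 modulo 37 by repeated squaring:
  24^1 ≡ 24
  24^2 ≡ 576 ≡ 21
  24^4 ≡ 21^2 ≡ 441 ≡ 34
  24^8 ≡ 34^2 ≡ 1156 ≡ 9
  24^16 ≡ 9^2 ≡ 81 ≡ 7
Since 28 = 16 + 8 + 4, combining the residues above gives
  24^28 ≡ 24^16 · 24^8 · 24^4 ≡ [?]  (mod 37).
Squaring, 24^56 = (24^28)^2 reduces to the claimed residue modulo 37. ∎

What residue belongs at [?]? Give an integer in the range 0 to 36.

33

Multiply the listed residues: 7 · 9 · 34 = 63 → 2142.
Reducing modulo 37: 2142 = 57·37 + 33, so 24^28 ≡ 33.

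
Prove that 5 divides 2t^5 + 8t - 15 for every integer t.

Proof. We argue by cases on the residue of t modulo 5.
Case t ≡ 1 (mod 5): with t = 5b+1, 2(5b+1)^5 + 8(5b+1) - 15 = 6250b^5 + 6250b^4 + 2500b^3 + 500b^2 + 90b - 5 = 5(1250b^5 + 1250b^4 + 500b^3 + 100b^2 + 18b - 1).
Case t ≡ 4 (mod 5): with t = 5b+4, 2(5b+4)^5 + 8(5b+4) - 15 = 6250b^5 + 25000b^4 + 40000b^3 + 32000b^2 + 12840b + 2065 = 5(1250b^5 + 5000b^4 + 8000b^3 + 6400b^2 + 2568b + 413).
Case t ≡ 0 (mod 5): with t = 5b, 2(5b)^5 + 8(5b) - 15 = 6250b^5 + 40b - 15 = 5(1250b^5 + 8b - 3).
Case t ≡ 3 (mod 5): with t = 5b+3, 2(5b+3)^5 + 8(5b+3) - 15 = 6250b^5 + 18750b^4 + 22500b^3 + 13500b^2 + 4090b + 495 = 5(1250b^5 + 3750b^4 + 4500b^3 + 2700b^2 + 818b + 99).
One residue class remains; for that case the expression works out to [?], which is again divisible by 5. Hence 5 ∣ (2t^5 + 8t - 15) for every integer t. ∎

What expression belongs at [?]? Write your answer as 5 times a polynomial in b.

5(1250b^5 + 2500b^4 + 2000b^3 + 800b^2 + 168b + 13)

Only t ≡ 2 (mod 5) is unaccounted for. Put t = 5b+2:
2(5b+2)^5 + 8(5b+2) - 15 expands to 6250b^5 + 12500b^4 + 10000b^3 + 4000b^2 + 840b + 65,
and factoring out 5 leaves 5(1250b^5 + 2500b^4 + 2000b^3 + 800b^2 + 168b + 13).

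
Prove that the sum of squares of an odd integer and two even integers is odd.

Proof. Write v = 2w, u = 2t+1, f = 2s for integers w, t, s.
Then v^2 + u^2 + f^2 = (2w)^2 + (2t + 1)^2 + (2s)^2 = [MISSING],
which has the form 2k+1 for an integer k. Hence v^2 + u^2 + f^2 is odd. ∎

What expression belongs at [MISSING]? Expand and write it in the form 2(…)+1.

Expanding: (2w)^2 + (2t + 1)^2 + (2s)^2 = 4s^2 + 4t^2 + 4t + 4w^2 + 1.
Every term except the constant is even, so this is 2(2s^2 + 2t^2 + 2t + 2w^2) + 1,
and 2s^2 + 2t^2 + 2t + 2w^2 ∈ ℤ gives the required form.

2(2s^2 + 2t^2 + 2t + 2w^2) + 1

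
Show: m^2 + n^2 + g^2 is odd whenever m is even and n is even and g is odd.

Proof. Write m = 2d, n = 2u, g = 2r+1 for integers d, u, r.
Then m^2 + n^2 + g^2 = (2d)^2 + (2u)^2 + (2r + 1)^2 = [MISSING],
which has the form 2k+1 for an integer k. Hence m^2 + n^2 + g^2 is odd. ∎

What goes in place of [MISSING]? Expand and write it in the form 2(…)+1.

2(2d^2 + 2r^2 + 2r + 2u^2) + 1

(2d)^2 + (2u)^2 + (2r + 1)^2 = 4d^2 + 4r^2 + 4r + 4u^2 + 1
= 2(2d^2 + 2r^2 + 2r + 2u^2) + 1.
Since 2d^2 + 2r^2 + 2r + 2u^2 is an integer, the sum of squares is of the form 2k+1 for an integer k.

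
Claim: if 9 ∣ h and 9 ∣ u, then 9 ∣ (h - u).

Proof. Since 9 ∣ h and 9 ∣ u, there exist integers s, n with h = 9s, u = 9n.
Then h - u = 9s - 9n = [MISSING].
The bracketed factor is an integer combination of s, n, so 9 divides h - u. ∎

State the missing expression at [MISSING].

Each term has a factor of 9: 9s - 9n = 9·(-n + s).
Since -n + s is an integer, 9 ∣ (h - u).

9(-n + s)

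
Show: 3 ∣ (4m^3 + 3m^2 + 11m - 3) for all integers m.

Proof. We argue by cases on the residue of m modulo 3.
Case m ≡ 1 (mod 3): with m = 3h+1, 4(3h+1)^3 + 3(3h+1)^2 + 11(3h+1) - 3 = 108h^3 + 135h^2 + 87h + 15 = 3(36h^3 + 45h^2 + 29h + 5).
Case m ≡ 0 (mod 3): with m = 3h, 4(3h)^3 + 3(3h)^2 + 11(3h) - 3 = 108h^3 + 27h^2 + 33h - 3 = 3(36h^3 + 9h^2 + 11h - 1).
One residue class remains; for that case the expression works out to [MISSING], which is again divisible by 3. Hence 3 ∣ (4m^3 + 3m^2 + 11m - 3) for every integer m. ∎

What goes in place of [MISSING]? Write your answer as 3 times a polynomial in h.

The residues treated are {1, 0}, so the missing case is m ≡ 2 (mod 3); write m = 3h+2.
Then 4(3h+2)^3 + 3(3h+2)^2 + 11(3h+2) - 3 = 108h^3 + 243h^2 + 213h + 63 = 3(36h^3 + 81h^2 + 71h + 21).

3(36h^3 + 81h^2 + 71h + 21)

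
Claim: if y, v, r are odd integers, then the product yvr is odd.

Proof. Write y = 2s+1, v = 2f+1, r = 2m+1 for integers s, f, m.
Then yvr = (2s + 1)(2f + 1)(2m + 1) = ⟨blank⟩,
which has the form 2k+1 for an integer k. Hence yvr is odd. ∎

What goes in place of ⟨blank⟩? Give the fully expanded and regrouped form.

2(4fms + 2fm + 2fs + f + 2ms + m + s) + 1

Expanding: (2s + 1)(2f + 1)(2m + 1) = 8fms + 4fm + 4fs + 2f + 4ms + 2m + 2s + 1.
Every term except the constant is even, so this is 2(4fms + 2fm + 2fs + f + 2ms + m + s) + 1,
and 4fms + 2fm + 2fs + f + 2ms + m + s ∈ ℤ gives the required form.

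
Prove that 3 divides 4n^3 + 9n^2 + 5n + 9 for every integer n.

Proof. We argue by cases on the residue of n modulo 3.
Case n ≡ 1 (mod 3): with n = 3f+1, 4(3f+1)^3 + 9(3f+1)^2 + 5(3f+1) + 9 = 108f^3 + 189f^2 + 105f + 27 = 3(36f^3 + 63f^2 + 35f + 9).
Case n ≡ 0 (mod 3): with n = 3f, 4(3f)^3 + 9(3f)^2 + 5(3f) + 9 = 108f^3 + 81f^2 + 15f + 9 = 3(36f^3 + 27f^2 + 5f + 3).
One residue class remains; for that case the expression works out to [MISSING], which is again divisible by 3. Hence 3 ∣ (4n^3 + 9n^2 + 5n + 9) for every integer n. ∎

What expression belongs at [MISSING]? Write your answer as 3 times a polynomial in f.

Only n ≡ 2 (mod 3) is unaccounted for. Put n = 3f+2:
4(3f+2)^3 + 9(3f+2)^2 + 5(3f+2) + 9 expands to 108f^3 + 297f^2 + 267f + 87,
and factoring out 3 leaves 3(36f^3 + 99f^2 + 89f + 29).

3(36f^3 + 99f^2 + 89f + 29)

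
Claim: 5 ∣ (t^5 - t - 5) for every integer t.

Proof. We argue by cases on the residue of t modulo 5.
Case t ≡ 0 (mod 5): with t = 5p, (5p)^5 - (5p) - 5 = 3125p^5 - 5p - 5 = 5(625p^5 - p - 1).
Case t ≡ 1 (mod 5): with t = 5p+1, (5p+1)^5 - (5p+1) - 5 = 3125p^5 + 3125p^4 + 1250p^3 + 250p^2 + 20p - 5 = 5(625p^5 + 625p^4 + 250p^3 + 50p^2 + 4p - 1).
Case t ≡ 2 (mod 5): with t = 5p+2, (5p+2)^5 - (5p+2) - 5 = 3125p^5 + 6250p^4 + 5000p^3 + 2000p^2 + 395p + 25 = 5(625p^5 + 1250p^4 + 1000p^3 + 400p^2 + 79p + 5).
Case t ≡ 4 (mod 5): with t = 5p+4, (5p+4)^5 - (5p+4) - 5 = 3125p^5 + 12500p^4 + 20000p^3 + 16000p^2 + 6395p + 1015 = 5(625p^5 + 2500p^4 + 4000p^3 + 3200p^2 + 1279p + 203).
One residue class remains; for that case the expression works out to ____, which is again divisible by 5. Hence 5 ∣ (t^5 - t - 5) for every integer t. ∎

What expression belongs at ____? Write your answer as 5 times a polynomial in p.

Only t ≡ 3 (mod 5) is unaccounted for. Put t = 5p+3:
(5p+3)^5 - (5p+3) - 5 expands to 3125p^5 + 9375p^4 + 11250p^3 + 6750p^2 + 2020p + 235,
and factoring out 5 leaves 5(625p^5 + 1875p^4 + 2250p^3 + 1350p^2 + 404p + 47).

5(625p^5 + 1875p^4 + 2250p^3 + 1350p^2 + 404p + 47)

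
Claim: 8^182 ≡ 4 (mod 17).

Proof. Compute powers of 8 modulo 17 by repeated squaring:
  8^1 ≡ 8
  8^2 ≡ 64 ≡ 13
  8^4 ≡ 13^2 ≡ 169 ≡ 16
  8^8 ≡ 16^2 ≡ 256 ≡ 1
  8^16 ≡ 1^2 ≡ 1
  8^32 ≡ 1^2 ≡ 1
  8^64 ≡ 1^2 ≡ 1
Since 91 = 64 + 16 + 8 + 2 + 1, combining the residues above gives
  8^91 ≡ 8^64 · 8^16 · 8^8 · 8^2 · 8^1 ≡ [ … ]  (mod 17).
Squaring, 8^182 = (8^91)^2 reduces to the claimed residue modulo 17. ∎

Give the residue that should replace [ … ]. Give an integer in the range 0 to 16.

8^64 · 8^16 · 8^8 · 8^2 · 8^1 ≡ 1 · 1 · 1 · 13 · 8 = 104.
104 mod 17 = 2, so 8^91 ≡ 2 (mod 17).

2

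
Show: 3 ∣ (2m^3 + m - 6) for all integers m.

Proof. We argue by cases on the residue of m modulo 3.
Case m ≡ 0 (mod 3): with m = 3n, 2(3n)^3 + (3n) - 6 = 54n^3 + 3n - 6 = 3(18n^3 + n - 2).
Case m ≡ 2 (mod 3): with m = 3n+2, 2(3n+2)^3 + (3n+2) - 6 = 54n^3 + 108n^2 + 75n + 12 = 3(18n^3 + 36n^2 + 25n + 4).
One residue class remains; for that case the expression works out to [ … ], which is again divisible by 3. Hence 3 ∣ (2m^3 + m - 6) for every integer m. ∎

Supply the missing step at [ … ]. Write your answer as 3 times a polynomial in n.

3(18n^3 + 18n^2 + 7n - 1)

Only m ≡ 1 (mod 3) is unaccounted for. Put m = 3n+1:
2(3n+1)^3 + (3n+1) - 6 expands to 54n^3 + 54n^2 + 21n - 3,
and factoring out 3 leaves 3(18n^3 + 18n^2 + 7n - 1).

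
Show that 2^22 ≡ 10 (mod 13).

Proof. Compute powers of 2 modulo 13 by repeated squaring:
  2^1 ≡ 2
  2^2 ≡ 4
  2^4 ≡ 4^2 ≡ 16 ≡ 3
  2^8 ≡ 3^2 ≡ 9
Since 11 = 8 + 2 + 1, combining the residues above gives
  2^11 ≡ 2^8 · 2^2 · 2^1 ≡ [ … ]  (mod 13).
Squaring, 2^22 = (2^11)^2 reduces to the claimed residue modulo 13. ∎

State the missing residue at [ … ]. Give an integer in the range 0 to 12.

7

2^8 · 2^2 · 2^1 ≡ 9 · 4 · 2 = 72.
72 mod 13 = 7, so 2^11 ≡ 7 (mod 13).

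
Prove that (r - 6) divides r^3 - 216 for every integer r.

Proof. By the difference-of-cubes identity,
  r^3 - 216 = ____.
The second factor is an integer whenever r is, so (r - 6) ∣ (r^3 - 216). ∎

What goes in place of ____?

a^3 - b^3 = (a - b)(a^2 + ab + b^2). With a = r, b = 6:
r^3 - 216 = (r - 6)(r^2 + 6r + 36).

(r - 6)(r^2 + 6r + 36)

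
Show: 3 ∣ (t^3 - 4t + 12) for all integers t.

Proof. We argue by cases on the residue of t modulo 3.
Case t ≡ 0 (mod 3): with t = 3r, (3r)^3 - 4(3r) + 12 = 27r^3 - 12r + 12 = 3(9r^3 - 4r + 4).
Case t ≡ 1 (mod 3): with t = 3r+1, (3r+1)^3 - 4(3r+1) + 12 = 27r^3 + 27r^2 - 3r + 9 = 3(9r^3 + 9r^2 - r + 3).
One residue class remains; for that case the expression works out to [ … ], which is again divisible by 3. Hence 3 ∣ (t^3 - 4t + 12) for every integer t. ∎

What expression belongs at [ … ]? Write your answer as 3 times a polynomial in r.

3(9r^3 + 18r^2 + 8r + 4)

The residues treated are {0, 1}, so the missing case is t ≡ 2 (mod 3); write t = 3r+2.
Then (3r+2)^3 - 4(3r+2) + 12 = 27r^3 + 54r^2 + 24r + 12 = 3(9r^3 + 18r^2 + 8r + 4).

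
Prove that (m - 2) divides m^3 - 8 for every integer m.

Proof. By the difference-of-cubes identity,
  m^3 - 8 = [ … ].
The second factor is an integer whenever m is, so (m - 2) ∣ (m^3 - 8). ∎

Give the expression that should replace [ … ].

a^3 - b^3 = (a - b)(a^2 + ab + b^2). With a = m, b = 2:
m^3 - 8 = (m - 2)(m^2 + 2m + 4).

(m - 2)(m^2 + 2m + 4)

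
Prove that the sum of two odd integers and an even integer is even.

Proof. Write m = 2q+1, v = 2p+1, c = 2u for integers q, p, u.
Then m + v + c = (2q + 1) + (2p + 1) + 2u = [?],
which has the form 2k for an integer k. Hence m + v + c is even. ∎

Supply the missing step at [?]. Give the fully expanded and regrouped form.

2(p + q + u + 1)

(2q + 1) + (2p + 1) + 2u = 2p + 2q + 2u + 2
= 2(p + q + u + 1).
Since p + q + u + 1 is an integer, the sum is of the form 2k for an integer k.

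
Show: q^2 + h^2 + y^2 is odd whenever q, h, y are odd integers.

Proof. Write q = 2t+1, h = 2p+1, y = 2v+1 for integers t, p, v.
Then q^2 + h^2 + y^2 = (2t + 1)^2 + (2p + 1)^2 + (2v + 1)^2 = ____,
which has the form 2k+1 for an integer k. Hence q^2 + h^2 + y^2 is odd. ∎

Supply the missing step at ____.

(2t + 1)^2 + (2p + 1)^2 + (2v + 1)^2 = 4p^2 + 4p + 4t^2 + 4t + 4v^2 + 4v + 3
= 2(2p^2 + 2p + 2t^2 + 2t + 2v^2 + 2v + 1) + 1.
Since 2p^2 + 2p + 2t^2 + 2t + 2v^2 + 2v + 1 is an integer, the sum of squares is of the form 2k+1 for an integer k.

2(2p^2 + 2p + 2t^2 + 2t + 2v^2 + 2v + 1) + 1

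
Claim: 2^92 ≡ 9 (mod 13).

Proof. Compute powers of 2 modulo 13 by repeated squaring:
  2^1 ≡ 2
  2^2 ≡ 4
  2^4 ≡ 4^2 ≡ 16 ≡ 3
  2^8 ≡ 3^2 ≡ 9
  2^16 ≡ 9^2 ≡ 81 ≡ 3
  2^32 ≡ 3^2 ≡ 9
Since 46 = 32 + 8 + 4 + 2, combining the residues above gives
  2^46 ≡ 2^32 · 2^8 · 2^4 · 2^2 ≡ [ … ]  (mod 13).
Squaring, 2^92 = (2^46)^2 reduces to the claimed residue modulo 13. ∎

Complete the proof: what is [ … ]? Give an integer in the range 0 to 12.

10

2^32 · 2^8 · 2^4 · 2^2 ≡ 9 · 9 · 3 · 4 = 972.
972 mod 13 = 10, so 2^46 ≡ 10 (mod 13).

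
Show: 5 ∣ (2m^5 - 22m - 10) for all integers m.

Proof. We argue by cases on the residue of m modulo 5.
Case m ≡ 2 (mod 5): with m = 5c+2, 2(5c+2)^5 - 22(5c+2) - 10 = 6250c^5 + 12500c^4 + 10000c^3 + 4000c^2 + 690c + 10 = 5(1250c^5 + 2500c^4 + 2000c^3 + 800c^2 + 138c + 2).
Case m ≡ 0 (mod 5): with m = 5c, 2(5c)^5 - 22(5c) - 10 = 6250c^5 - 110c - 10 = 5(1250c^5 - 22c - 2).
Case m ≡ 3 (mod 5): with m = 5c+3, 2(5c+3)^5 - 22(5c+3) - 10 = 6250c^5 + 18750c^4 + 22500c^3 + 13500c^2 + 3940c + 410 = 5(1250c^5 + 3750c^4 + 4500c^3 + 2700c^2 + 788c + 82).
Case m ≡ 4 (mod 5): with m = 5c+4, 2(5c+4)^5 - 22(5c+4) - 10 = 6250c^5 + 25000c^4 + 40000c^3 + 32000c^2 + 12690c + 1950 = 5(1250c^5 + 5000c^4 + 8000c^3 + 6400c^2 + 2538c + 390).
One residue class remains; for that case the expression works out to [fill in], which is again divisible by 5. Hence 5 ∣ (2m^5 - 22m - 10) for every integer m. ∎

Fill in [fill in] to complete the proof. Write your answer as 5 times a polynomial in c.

5(1250c^5 + 1250c^4 + 500c^3 + 100c^2 - 12c - 6)

The residues treated are {2, 0, 3, 4}, so the missing case is m ≡ 1 (mod 5); write m = 5c+1.
Then 2(5c+1)^5 - 22(5c+1) - 10 = 6250c^5 + 6250c^4 + 2500c^3 + 500c^2 - 60c - 30 = 5(1250c^5 + 1250c^4 + 500c^3 + 100c^2 - 12c - 6).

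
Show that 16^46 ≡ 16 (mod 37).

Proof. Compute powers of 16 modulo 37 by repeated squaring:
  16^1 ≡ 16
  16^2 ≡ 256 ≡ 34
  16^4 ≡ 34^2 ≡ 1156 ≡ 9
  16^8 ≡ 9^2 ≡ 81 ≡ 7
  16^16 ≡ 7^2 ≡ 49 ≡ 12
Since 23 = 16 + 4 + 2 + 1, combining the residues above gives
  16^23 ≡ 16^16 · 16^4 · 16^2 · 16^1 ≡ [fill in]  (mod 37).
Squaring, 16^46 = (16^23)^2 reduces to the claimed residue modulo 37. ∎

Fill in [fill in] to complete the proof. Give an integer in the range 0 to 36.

33

Multiply the listed residues: 12 · 9 · 34 · 16 = 108 → 3672 → 58752.
Reducing modulo 37: 58752 = 1587·37 + 33, so 16^23 ≡ 33.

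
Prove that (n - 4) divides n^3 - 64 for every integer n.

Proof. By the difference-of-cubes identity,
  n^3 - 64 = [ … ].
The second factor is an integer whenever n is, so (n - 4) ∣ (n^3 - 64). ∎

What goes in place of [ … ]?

(n - 4)(n^2 + 4n + 16)

a^3 - b^3 = (a - b)(a^2 + ab + b^2). With a = n, b = 4:
n^3 - 64 = (n - 4)(n^2 + 4n + 16).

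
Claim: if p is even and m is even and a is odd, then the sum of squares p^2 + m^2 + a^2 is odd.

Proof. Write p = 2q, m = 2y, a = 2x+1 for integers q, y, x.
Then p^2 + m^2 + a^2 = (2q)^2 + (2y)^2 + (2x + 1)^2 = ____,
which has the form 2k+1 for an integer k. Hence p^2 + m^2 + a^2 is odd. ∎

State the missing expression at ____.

2(2q^2 + 2x^2 + 2x + 2y^2) + 1

(2q)^2 + (2y)^2 + (2x + 1)^2 = 4q^2 + 4x^2 + 4x + 4y^2 + 1
= 2(2q^2 + 2x^2 + 2x + 2y^2) + 1.
Since 2q^2 + 2x^2 + 2x + 2y^2 is an integer, the sum of squares is of the form 2k+1 for an integer k.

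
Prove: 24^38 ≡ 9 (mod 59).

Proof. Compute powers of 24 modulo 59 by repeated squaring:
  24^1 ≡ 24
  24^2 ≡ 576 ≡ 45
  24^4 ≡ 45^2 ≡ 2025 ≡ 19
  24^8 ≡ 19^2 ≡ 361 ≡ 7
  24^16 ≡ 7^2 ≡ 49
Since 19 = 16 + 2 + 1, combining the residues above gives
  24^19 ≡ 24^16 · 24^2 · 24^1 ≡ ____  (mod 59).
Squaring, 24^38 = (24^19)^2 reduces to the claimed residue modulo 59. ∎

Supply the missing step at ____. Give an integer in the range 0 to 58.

24^16 · 24^2 · 24^1 ≡ 49 · 45 · 24 = 52920.
52920 mod 59 = 56, so 24^19 ≡ 56 (mod 59).

56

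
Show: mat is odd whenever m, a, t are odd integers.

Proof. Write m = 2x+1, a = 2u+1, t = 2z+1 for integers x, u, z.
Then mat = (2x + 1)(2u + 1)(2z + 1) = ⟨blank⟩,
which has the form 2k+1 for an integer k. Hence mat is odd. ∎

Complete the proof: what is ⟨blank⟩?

2(4uxz + 2ux + 2uz + u + 2xz + x + z) + 1

Expanding: (2x + 1)(2u + 1)(2z + 1) = 8uxz + 4ux + 4uz + 2u + 4xz + 2x + 2z + 1.
Every term except the constant is even, so this is 2(4uxz + 2ux + 2uz + u + 2xz + x + z) + 1,
and 4uxz + 2ux + 2uz + u + 2xz + x + z ∈ ℤ gives the required form.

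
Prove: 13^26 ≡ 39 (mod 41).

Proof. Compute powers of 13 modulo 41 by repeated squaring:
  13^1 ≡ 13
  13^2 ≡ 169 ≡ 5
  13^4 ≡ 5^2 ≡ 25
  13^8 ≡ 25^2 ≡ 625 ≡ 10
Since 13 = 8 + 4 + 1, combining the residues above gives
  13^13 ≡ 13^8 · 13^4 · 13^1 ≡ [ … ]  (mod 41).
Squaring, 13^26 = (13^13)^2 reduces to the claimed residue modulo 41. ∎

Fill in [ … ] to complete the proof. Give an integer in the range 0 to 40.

13^8 · 13^4 · 13^1 ≡ 10 · 25 · 13 = 3250.
3250 mod 41 = 11, so 13^13 ≡ 11 (mod 41).

11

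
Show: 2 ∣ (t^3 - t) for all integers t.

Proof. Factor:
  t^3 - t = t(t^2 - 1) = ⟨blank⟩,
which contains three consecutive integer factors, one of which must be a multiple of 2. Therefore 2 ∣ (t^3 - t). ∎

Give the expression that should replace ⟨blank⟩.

(t - 1)t(t + 1)

t(t^2 - 1) = t(t - 1)(t + 1) = (t - 1)t(t + 1).
These three factors are consecutive integers, so their product is divisible by 2.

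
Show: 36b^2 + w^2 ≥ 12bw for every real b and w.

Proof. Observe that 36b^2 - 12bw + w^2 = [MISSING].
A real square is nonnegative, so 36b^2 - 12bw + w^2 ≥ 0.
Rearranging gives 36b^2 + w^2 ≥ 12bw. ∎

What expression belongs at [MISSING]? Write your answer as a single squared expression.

(6b - w)^2

The leading and trailing coefficients are 6^2 and 1^2, and 12 = 2·6·1, so the trinomial is (6b - w)^2.
Hence 36b^2 - 12bw + w^2 ≥ 0.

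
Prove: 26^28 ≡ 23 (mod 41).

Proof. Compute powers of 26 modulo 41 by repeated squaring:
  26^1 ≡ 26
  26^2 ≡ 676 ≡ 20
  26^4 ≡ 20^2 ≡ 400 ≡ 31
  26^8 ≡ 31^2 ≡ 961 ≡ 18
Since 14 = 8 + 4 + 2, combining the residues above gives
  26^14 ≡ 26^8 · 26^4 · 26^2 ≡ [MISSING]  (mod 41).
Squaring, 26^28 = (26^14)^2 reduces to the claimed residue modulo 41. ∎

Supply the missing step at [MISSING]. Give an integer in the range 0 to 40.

8

Multiply the listed residues: 18 · 31 · 20 = 558 → 11160.
Reducing modulo 41: 11160 = 272·41 + 8, so 26^14 ≡ 8.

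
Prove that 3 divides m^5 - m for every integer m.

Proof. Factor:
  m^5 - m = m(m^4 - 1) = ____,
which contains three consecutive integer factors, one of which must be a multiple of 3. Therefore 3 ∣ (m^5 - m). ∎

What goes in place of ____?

(m - 1)m(m + 1)(m^2 + 1)

m^4 - 1 = (m^2 - 1)(m^2 + 1), and m^2 - 1 = (m-1)(m+1).
So m(m^4 - 1) = (m - 1)m(m + 1)(m^2 + 1).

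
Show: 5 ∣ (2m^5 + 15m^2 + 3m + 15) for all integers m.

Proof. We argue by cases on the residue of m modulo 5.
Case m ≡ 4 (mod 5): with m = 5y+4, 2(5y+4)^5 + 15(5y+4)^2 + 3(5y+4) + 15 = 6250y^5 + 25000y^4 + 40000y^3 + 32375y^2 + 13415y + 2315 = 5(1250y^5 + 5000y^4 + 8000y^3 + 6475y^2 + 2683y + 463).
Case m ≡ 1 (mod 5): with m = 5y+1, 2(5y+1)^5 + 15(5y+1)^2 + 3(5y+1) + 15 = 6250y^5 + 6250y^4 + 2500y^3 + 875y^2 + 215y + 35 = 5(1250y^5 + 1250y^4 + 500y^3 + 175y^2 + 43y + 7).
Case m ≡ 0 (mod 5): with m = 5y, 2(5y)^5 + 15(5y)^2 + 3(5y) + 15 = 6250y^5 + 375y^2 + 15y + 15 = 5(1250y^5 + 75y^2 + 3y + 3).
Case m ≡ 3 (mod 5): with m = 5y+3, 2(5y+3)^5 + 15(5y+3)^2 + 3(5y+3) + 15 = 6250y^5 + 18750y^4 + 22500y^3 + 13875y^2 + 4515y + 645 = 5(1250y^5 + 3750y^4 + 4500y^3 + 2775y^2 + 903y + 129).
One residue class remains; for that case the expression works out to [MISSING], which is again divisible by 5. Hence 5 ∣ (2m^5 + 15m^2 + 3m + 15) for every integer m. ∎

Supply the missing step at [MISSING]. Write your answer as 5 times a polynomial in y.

5(1250y^5 + 2500y^4 + 2000y^3 + 875y^2 + 223y + 29)

Only m ≡ 2 (mod 5) is unaccounted for. Put m = 5y+2:
2(5y+2)^5 + 15(5y+2)^2 + 3(5y+2) + 15 expands to 6250y^5 + 12500y^4 + 10000y^3 + 4375y^2 + 1115y + 145,
and factoring out 5 leaves 5(1250y^5 + 2500y^4 + 2000y^3 + 875y^2 + 223y + 29).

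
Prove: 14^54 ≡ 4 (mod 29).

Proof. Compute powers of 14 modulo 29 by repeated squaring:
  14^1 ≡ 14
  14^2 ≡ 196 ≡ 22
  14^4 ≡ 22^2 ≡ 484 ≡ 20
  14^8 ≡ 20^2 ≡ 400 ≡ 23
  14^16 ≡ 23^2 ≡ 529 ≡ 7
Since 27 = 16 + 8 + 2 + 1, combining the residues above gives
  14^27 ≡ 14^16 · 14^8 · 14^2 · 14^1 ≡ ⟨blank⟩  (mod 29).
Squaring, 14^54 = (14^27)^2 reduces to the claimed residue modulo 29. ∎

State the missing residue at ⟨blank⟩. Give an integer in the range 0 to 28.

Multiply the listed residues: 7 · 23 · 22 · 14 = 161 → 3542 → 49588.
Reducing modulo 29: 49588 = 1709·29 + 27, so 14^27 ≡ 27.

27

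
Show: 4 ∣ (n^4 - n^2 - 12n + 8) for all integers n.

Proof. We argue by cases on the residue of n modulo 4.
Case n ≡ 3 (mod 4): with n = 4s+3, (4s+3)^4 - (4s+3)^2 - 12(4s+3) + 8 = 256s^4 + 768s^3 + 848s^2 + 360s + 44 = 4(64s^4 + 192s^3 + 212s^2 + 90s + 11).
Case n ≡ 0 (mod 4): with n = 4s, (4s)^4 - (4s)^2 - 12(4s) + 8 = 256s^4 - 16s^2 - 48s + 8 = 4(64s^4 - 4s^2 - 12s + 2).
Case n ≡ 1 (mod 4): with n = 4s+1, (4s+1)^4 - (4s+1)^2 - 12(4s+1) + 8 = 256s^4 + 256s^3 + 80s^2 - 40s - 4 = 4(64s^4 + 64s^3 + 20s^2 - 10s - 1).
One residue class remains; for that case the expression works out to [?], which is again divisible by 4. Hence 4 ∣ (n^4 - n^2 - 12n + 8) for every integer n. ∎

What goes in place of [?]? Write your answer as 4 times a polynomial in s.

Only n ≡ 2 (mod 4) is unaccounted for. Put n = 4s+2:
(4s+2)^4 - (4s+2)^2 - 12(4s+2) + 8 expands to 256s^4 + 512s^3 + 368s^2 + 64s - 4,
and factoring out 4 leaves 4(64s^4 + 128s^3 + 92s^2 + 16s - 1).

4(64s^4 + 128s^3 + 92s^2 + 16s - 1)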